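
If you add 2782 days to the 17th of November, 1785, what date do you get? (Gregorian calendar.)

June 30, 1793

+365 (one year) → Nov 17, 1786 (2417 left).
+365 (one year) → Nov 17, 1787 (2052 left).
+366 (one year; includes Feb 29, 1788) → Nov 17, 1788 (1686 left).
+365 (one year) → Nov 17, 1789 (1321 left).
+365 (one year) → Nov 17, 1790 (956 left).
+365 (one year) → Nov 17, 1791 (591 left).
+366 (one year; includes Feb 29, 1792) → Nov 17, 1792 (225 left).
Nov has 30 days: +14 → Dec 1, 1792 (211 left).
Dec has 31 days: +31 → Jan 1, 1793 (180 left).
Jan has 31 days: +31 → Feb 1, 1793 (149 left).
Feb has 28 days: +28 → Mar 1, 1793 (121 left).
Mar has 31 days: +31 → Apr 1, 1793 (90 left).
Apr has 30 days: +30 → May 1, 1793 (60 left).
May has 31 days: +31 → Jun 1, 1793 (29 left).
+29 → Jun 30, 1793.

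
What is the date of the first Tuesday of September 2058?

September 1, 2058 is a Sunday.
The first Tuesday is therefore September 3 (2 days later).

September 3, 2058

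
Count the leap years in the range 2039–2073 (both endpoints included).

9

Multiples of 4 in [2039,2073]: 9.
Of those, multiples of 100: 0 (not leap unless ÷400).
Multiples of 400: 0.
Leap years = 9 − 0 + 0 = 9.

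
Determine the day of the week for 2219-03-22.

Doomsday rule: the anchor day for the 2200s is Friday. For year 19: 19÷12 = 1 r 7, and 7÷4 = 1, so 1+7+1 = 9.
Friday + 9 ≡ Sunday — that's 2219's doomsday.
In March the doomsday date is Mar 14.
Mar 22 is 8 days after Mar 14; 8 mod 7 = 1, so Sunday + 1 = Monday.

Monday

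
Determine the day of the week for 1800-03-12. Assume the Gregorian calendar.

Wednesday

Doomsday rule: the anchor day for the 1800s is Friday. For year 00: 0÷12 = 0 r 0, and 0÷4 = 0, so 0+0+0 = 0.
Friday + 0 ≡ Friday — that's 1800's doomsday.
In March the doomsday date is Mar 14.
Mar 12 is 2 days before Mar 14; 2 mod 7 = 2, so Friday − 2 = Wednesday.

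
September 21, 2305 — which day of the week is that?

Doomsday rule: the anchor day for the 2300s is Wednesday. For year 05: 5÷12 = 0 r 5, and 5÷4 = 1, so 0+5+1 = 6.
Wednesday + 6 ≡ Tuesday — that's 2305's doomsday.
In September the doomsday date is Sep 5.
Sep 21 is 16 days after Sep 5; 16 mod 7 = 2, so Tuesday + 2 = Thursday.

Thursday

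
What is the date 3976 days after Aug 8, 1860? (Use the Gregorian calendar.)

June 28, 1871

+365 (one year) → Aug 8, 1861 (3611 left).
+365 (one year) → Aug 8, 1862 (3246 left).
+365 (one year) → Aug 8, 1863 (2881 left).
+366 (one year; includes Feb 29, 1864) → Aug 8, 1864 (2515 left).
+365 (one year) → Aug 8, 1865 (2150 left).
+365 (one year) → Aug 8, 1866 (1785 left).
+365 (one year) → Aug 8, 1867 (1420 left).
+366 (one year; includes Feb 29, 1868) → Aug 8, 1868 (1054 left).
+365 (one year) → Aug 8, 1869 (689 left).
+365 (one year) → Aug 8, 1870 (324 left).
Aug has 31 days: +24 → Sep 1, 1870 (300 left).
Sep has 30 days: +30 → Oct 1, 1870 (270 left).
Oct has 31 days: +31 → Nov 1, 1870 (239 left).
Nov has 30 days: +30 → Dec 1, 1870 (209 left).
Dec has 31 days: +31 → Jan 1, 1871 (178 left).
Jan has 31 days: +31 → Feb 1, 1871 (147 left).
Feb has 28 days: +28 → Mar 1, 1871 (119 left).
Mar has 31 days: +31 → Apr 1, 1871 (88 left).
Apr has 30 days: +30 → May 1, 1871 (58 left).
May has 31 days: +31 → Jun 1, 1871 (27 left).
+27 → Jun 28, 1871.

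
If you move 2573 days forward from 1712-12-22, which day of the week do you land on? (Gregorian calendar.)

Monday

First find the weekday of Dec 22, 1712. Doomsday rule: the anchor day for the 1700s is Sunday. For year 12: 12÷12 = 1 r 0, and 0÷4 = 0, so 1+0+0 = 1.
Sunday + 1 ≡ Monday — that's 1712's doomsday.
In December the doomsday date is Dec 12.
Dec 22 is 10 days after Dec 12; 10 mod 7 = 3, so Monday + 3 = Thursday.
2573 mod 7 = 4, so 2573 days after a Thursday is Thursday + 4 = Monday.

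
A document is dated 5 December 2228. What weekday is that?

January 1, 2228 is a Tuesday.
Jan 1, 2228 → Feb 1, 2228: 31 days (January has 31).
Feb 1, 2228 → Mar 1, 2228: 29 days (February has 29).
Mar 1, 2228 → Apr 1, 2228: 31 days (March has 31).
Apr 1, 2228 → May 1, 2228: 30 days (April has 30).
May 1, 2228 → Jun 1, 2228: 31 days (May has 31).
Jun 1, 2228 → Jul 1, 2228: 30 days (June has 30).
Jul 1, 2228 → Aug 1, 2228: 31 days (July has 31).
Aug 1, 2228 → Sep 1, 2228: 31 days (August has 31).
Sep 1, 2228 → Oct 1, 2228: 30 days (September has 30).
Oct 1, 2228 → Nov 1, 2228: 31 days (October has 31).
Nov 1, 2228 → Dec 1, 2228: 30 days (November has 30).
Dec 1, 2228 → Dec 5, 2228: 4 days.
Total: 339 days.
339 mod 7 = 3, so Tuesday + 3 = Friday.

Friday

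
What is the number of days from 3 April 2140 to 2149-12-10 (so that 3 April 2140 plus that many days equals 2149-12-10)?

3538

Apr 3, 2140 → Apr 3, 2141: 365 days.
Apr 3, 2141 → Apr 3, 2142: 365 days.
Apr 3, 2142 → Apr 3, 2143: 365 days.
Apr 3, 2143 → Apr 3, 2144: 366 days (Feb 29, 2144 is in that span).
Apr 3, 2144 → Apr 3, 2145: 365 days.
Apr 3, 2145 → Apr 3, 2146: 365 days.
Apr 3, 2146 → Apr 3, 2147: 365 days.
Apr 3, 2147 → Apr 3, 2148: 366 days (Feb 29, 2148 is in that span).
Apr 3, 2148 → Apr 3, 2149: 365 days.
Apr 3, 2149 → May 3, 2149: 30 days (April has 30).
May 3, 2149 → Jun 3, 2149: 31 days (May has 31).
Jun 3, 2149 → Jul 3, 2149: 30 days (June has 30).
Jul 3, 2149 → Aug 3, 2149: 31 days (July has 31).
Aug 3, 2149 → Sep 3, 2149: 31 days (August has 31).
Sep 3, 2149 → Oct 3, 2149: 30 days (September has 30).
Oct 3, 2149 → Nov 3, 2149: 31 days (October has 31).
Nov 3, 2149 → Dec 3, 2149: 30 days (November has 30).
Dec 3, 2149 → Dec 10, 2149: 7 days.
Total: 3538 days.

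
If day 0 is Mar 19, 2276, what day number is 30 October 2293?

6434

Mar 19, 2276 → Mar 19, 2277: 365 days.
Mar 19, 2277 → Mar 19, 2278: 365 days.
Mar 19, 2278 → Mar 19, 2279: 365 days.
Mar 19, 2279 → Mar 19, 2280: 366 days (Feb 29, 2280 is in that span).
Mar 19, 2280 → Mar 19, 2281: 365 days.
Mar 19, 2281 → Mar 19, 2282: 365 days.
Mar 19, 2282 → Mar 19, 2283: 365 days.
Mar 19, 2283 → Mar 19, 2284: 366 days (Feb 29, 2284 is in that span).
Mar 19, 2284 → Mar 19, 2285: 365 days.
Mar 19, 2285 → Mar 19, 2286: 365 days.
Mar 19, 2286 → Mar 19, 2287: 365 days.
Mar 19, 2287 → Mar 19, 2288: 366 days (Feb 29, 2288 is in that span).
Mar 19, 2288 → Mar 19, 2289: 365 days.
Mar 19, 2289 → Mar 19, 2290: 365 days.
Mar 19, 2290 → Mar 19, 2291: 365 days.
Mar 19, 2291 → Mar 19, 2292: 366 days (Feb 29, 2292 is in that span).
Mar 19, 2292 → Mar 19, 2293: 365 days.
Mar 19, 2293 → Apr 19, 2293: 31 days (March has 31).
Apr 19, 2293 → May 19, 2293: 30 days (April has 30).
May 19, 2293 → Jun 19, 2293: 31 days (May has 31).
Jun 19, 2293 → Jul 19, 2293: 30 days (June has 30).
Jul 19, 2293 → Aug 19, 2293: 31 days (July has 31).
Aug 19, 2293 → Sep 19, 2293: 31 days (August has 31).
Sep 19, 2293 → Oct 19, 2293: 30 days (September has 30).
Oct 19, 2293 → Oct 30, 2293: 11 days.
Total: 6434 days.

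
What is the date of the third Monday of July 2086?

July 15, 2086

July 1, 2086 is a Monday.
The first Monday is therefore July 1 (same day).
The third Monday is 1 + 2×7 = July 15.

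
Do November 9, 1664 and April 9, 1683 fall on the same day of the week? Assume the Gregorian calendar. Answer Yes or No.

From Nov 9, 1664 to Apr 9, 1683 is 6725 days.
6725 mod 7 = 5, so they are different weekdays.
(Nov 9, 1664 is a Sunday; Apr 9, 1683 is a Friday.)

No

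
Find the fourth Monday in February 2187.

February 26, 2187

February 1, 2187 is a Thursday.
The first Monday is therefore February 5 (4 days later).
The fourth Monday is 5 + 3×7 = February 26.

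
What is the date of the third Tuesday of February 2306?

February 1, 2306 is a Thursday.
The first Tuesday is therefore February 6 (5 days later).
The third Tuesday is 6 + 2×7 = February 20.

February 20, 2306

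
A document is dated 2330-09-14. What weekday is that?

Sunday

Doomsday rule: the anchor day for the 2300s is Wednesday. For year 30: 30÷12 = 2 r 6, and 6÷4 = 1, so 2+6+1 = 9.
Wednesday + 9 ≡ Friday — that's 2330's doomsday.
In September the doomsday date is Sep 5.
Sep 14 is 9 days after Sep 5; 9 mod 7 = 2, so Friday + 2 = Sunday.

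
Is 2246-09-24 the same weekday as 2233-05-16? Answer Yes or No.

Yes

From May 16, 2233 to Sep 24, 2246 is 4879 days.
4879 mod 7 = 0, so they are the same weekday.
(May 16, 2233 is a Thursday; Sep 24, 2246 is a Thursday.)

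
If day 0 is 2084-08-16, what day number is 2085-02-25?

193

Aug 16, 2084 → Sep 16, 2084: 31 days (August has 31).
Sep 16, 2084 → Oct 16, 2084: 30 days (September has 30).
Oct 16, 2084 → Nov 16, 2084: 31 days (October has 31).
Nov 16, 2084 → Dec 16, 2084: 30 days (November has 30).
Dec 16, 2084 → Jan 16, 2085: 31 days (December has 31).
Jan 16, 2085 → Feb 16, 2085: 31 days (January has 31).
Feb 16, 2085 → Feb 25, 2085: 9 days.
Total: 193 days.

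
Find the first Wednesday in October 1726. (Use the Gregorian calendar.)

October 1, 1726 is a Tuesday.
The first Wednesday is therefore October 2 (1 days later).

October 2, 1726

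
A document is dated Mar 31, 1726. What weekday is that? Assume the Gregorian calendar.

Doomsday rule: the anchor day for the 1700s is Sunday. For year 26: 26÷12 = 2 r 2, and 2÷4 = 0, so 2+2+0 = 4.
Sunday + 4 ≡ Thursday — that's 1726's doomsday.
In March the doomsday date is Mar 14.
Mar 31 is 17 days after Mar 14; 17 mod 7 = 3, so Thursday + 3 = Sunday.

Sunday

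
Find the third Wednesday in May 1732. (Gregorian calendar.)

May 21, 1732

May 1, 1732 is a Thursday.
The first Wednesday is therefore May 7 (6 days later).
The third Wednesday is 7 + 2×7 = May 21.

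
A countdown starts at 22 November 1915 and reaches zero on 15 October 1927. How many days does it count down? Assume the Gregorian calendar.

Nov 22, 1915 → Nov 22, 1916: 366 days (Feb 29, 1916 is in that span).
Nov 22, 1916 → Nov 22, 1917: 365 days.
Nov 22, 1917 → Nov 22, 1918: 365 days.
Nov 22, 1918 → Nov 22, 1919: 365 days.
Nov 22, 1919 → Nov 22, 1920: 366 days (Feb 29, 1920 is in that span).
Nov 22, 1920 → Nov 22, 1921: 365 days.
Nov 22, 1921 → Nov 22, 1922: 365 days.
Nov 22, 1922 → Nov 22, 1923: 365 days.
Nov 22, 1923 → Nov 22, 1924: 366 days (Feb 29, 1924 is in that span).
Nov 22, 1924 → Nov 22, 1925: 365 days.
Nov 22, 1925 → Nov 22, 1926: 365 days.
Nov 22, 1926 → Dec 22, 1926: 30 days (November has 30).
Dec 22, 1926 → Jan 22, 1927: 31 days (December has 31).
Jan 22, 1927 → Feb 22, 1927: 31 days (January has 31).
Feb 22, 1927 → Mar 22, 1927: 28 days (February has 28).
Mar 22, 1927 → Apr 22, 1927: 31 days (March has 31).
Apr 22, 1927 → May 22, 1927: 30 days (April has 30).
May 22, 1927 → Jun 22, 1927: 31 days (May has 31).
Jun 22, 1927 → Jul 22, 1927: 30 days (June has 30).
Jul 22, 1927 → Aug 22, 1927: 31 days (July has 31).
Aug 22, 1927 → Sep 22, 1927: 31 days (August has 31).
Sep 22, 1927 → Oct 15, 1927: 23 days.
Total: 4345 days.

4345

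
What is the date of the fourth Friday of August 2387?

August 1, 2387 is a Saturday.
The first Friday is therefore August 7 (6 days later).
The fourth Friday is 7 + 3×7 = August 28.

August 28, 2387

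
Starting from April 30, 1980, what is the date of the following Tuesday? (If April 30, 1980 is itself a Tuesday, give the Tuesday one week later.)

Apr 30, 1980 is a Wednesday.
From Wednesday to the next Tuesday is 6 days.
Apr 30, 1980 + 6 = May 6, 1980.

May 6, 1980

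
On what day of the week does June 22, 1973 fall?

January 1, 1973 is a Monday.
Jan 1, 1973 → Feb 1, 1973: 31 days (January has 31).
Feb 1, 1973 → Mar 1, 1973: 28 days (February has 28).
Mar 1, 1973 → Apr 1, 1973: 31 days (March has 31).
Apr 1, 1973 → May 1, 1973: 30 days (April has 30).
May 1, 1973 → Jun 1, 1973: 31 days (May has 31).
Jun 1, 1973 → Jun 22, 1973: 21 days.
Total: 172 days.
172 mod 7 = 4, so Monday + 4 = Friday.

Friday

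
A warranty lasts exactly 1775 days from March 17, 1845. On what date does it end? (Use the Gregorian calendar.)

+365 (one year) → Mar 17, 1846 (1410 left).
+365 (one year) → Mar 17, 1847 (1045 left).
+366 (one year; includes Feb 29, 1848) → Mar 17, 1848 (679 left).
+365 (one year) → Mar 17, 1849 (314 left).
Mar has 31 days: +15 → Apr 1, 1849 (299 left).
Apr has 30 days: +30 → May 1, 1849 (269 left).
May has 31 days: +31 → Jun 1, 1849 (238 left).
Jun has 30 days: +30 → Jul 1, 1849 (208 left).
Jul has 31 days: +31 → Aug 1, 1849 (177 left).
Aug has 31 days: +31 → Sep 1, 1849 (146 left).
Sep has 30 days: +30 → Oct 1, 1849 (116 left).
Oct has 31 days: +31 → Nov 1, 1849 (85 left).
Nov has 30 days: +30 → Dec 1, 1849 (55 left).
Dec has 31 days: +31 → Jan 1, 1850 (24 left).
+24 → Jan 25, 1850.

January 25, 1850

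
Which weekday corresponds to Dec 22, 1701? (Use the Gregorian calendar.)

Doomsday rule: the anchor day for the 1700s is Sunday. For year 01: 1÷12 = 0 r 1, and 1÷4 = 0, so 0+1+0 = 1.
Sunday + 1 ≡ Monday — that's 1701's doomsday.
In December the doomsday date is Dec 12.
Dec 22 is 10 days after Dec 12; 10 mod 7 = 3, so Monday + 3 = Thursday.

Thursday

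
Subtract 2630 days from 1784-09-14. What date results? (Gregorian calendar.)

−366 (one year; includes Feb 29, 1784) → Sep 14, 1783 (2264 left).
−365 (one year) → Sep 14, 1782 (1899 left).
−365 (one year) → Sep 14, 1781 (1534 left).
−365 (one year) → Sep 14, 1780 (1169 left).
−366 (one year; includes Feb 29, 1780) → Sep 14, 1779 (803 left).
−365 (one year) → Sep 14, 1778 (438 left).
−365 (one year) → Sep 14, 1777 (73 left).
−14 → Aug 31, 1777 (end of Aug, 31 days; 59 left).
−31 → Jul 31, 1777 (end of Jul, 31 days; 28 left).
−28 → Jul 3, 1777.

July 3, 1777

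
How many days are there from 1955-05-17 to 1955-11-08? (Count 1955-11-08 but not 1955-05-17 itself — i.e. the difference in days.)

175

May 17, 1955 → Jun 17, 1955: 31 days (May has 31).
Jun 17, 1955 → Jul 17, 1955: 30 days (June has 30).
Jul 17, 1955 → Aug 17, 1955: 31 days (July has 31).
Aug 17, 1955 → Sep 17, 1955: 31 days (August has 31).
Sep 17, 1955 → Oct 17, 1955: 30 days (September has 30).
Oct 17, 1955 → Nov 8, 1955: 22 days.
Total: 175 days.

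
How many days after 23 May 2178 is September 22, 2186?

May 23, 2178 → May 23, 2179: 365 days.
May 23, 2179 → May 23, 2180: 366 days (Feb 29, 2180 is in that span).
May 23, 2180 → May 23, 2181: 365 days.
May 23, 2181 → May 23, 2182: 365 days.
May 23, 2182 → May 23, 2183: 365 days.
May 23, 2183 → May 23, 2184: 366 days (Feb 29, 2184 is in that span).
May 23, 2184 → May 23, 2185: 365 days.
May 23, 2185 → May 23, 2186: 365 days.
May 23, 2186 → Jun 23, 2186: 31 days (May has 31).
Jun 23, 2186 → Jul 23, 2186: 30 days (June has 30).
Jul 23, 2186 → Aug 23, 2186: 31 days (July has 31).
Aug 23, 2186 → Sep 22, 2186: 30 days.
Total: 3044 days.

3044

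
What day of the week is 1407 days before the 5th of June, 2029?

Tuesday

First find the weekday of Jun 5, 2029. Doomsday rule: the anchor day for the 2000s is Tuesday. For year 29: 29÷12 = 2 r 5, and 5÷4 = 1, so 2+5+1 = 8.
Tuesday + 8 ≡ Wednesday — that's 2029's doomsday.
In June the doomsday date is Jun 6.
Jun 5 is 1 day before Jun 6; 1 mod 7 = 1, so Wednesday − 1 = Tuesday.
1407 mod 7 = 0, so 1407 days before a Tuesday is Tuesday − 0 = Tuesday.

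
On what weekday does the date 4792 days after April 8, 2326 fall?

Apr 8, 2326 is a Thursday.
4792 mod 7 = 4, so 4792 days after a Thursday is Thursday + 4 = Monday.

Monday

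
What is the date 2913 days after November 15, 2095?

+366 (one year; includes Feb 29, 2096) → Nov 15, 2096 (2547 left).
+365 (one year) → Nov 15, 2097 (2182 left).
+365 (one year) → Nov 15, 2098 (1817 left).
+365 (one year) → Nov 15, 2099 (1452 left).
+365 (one year) → Nov 15, 2100 (1087 left).
+365 (one year) → Nov 15, 2101 (722 left).
+365 (one year) → Nov 15, 2102 (357 left).
Nov has 30 days: +16 → Dec 1, 2102 (341 left).
Dec has 31 days: +31 → Jan 1, 2103 (310 left).
Jan has 31 days: +31 → Feb 1, 2103 (279 left).
Feb has 28 days: +28 → Mar 1, 2103 (251 left).
Mar has 31 days: +31 → Apr 1, 2103 (220 left).
Apr has 30 days: +30 → May 1, 2103 (190 left).
May has 31 days: +31 → Jun 1, 2103 (159 left).
Jun has 30 days: +30 → Jul 1, 2103 (129 left).
Jul has 31 days: +31 → Aug 1, 2103 (98 left).
Aug has 31 days: +31 → Sep 1, 2103 (67 left).
Sep has 30 days: +30 → Oct 1, 2103 (37 left).
Oct has 31 days: +31 → Nov 1, 2103 (6 left).
+6 → Nov 7, 2103.

November 7, 2103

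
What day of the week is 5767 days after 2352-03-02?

First find the weekday of Mar 2, 2352. Doomsday rule: the anchor day for the 2300s is Wednesday. For year 52: 52÷12 = 4 r 4, and 4÷4 = 1, so 4+4+1 = 9.
Wednesday + 9 ≡ Friday — that's 2352's doomsday.
In March the doomsday date is Mar 14.
Mar 2 is 12 days before Mar 14; 12 mod 7 = 5, so Friday − 5 = Sunday.
5767 mod 7 = 6, so 5767 days after a Sunday is Sunday + 6 = Saturday.

Saturday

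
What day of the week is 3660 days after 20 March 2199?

First find the weekday of Mar 20, 2199. Doomsday rule: the anchor day for the 2100s is Sunday. For year 99: 99÷12 = 8 r 3, and 3÷4 = 0, so 8+3+0 = 11.
Sunday + 11 ≡ Thursday — that's 2199's doomsday.
In March the doomsday date is Mar 14.
Mar 20 is 6 days after Mar 14; 6 mod 7 = 6, so Thursday + 6 = Wednesday.
3660 mod 7 = 6, so 3660 days after a Wednesday is Wednesday + 6 = Tuesday.

Tuesday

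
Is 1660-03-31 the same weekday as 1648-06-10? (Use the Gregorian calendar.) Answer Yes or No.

Yes

From Jun 10, 1648 to Mar 31, 1660 is 4312 days.
4312 mod 7 = 0, so they are the same weekday.
(Jun 10, 1648 is a Wednesday; Mar 31, 1660 is a Wednesday.)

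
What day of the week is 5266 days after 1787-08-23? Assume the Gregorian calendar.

Aug 23, 1787 is a Thursday.
5266 mod 7 = 2, so 5266 days after a Thursday is Thursday + 2 = Saturday.

Saturday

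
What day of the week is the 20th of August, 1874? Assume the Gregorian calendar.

Doomsday rule: the anchor day for the 1800s is Friday. For year 74: 74÷12 = 6 r 2, and 2÷4 = 0, so 6+2+0 = 8.
Friday + 8 ≡ Saturday — that's 1874's doomsday.
In August the doomsday date is Aug 8.
Aug 20 is 12 days after Aug 8; 12 mod 7 = 5, so Saturday + 5 = Thursday.

Thursday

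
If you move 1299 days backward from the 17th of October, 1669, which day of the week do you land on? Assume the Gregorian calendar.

First find the weekday of Oct 17, 1669. Doomsday rule: the anchor day for the 1600s is Tuesday. For year 69: 69÷12 = 5 r 9, and 9÷4 = 2, so 5+9+2 = 16.
Tuesday + 16 ≡ Thursday — that's 1669's doomsday.
In October the doomsday date is Oct 10.
Oct 17 is 7 days after Oct 10; 7 mod 7 = 0, so Thursday + 0 = Thursday.
1299 mod 7 = 4, so 1299 days before a Thursday is Thursday − 4 = Sunday.

Sunday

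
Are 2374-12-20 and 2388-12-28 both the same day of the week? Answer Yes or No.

No

From Dec 20, 2374 to Dec 28, 2388 is 5122 days.
5122 mod 7 = 5, so they are different weekdays.
(Dec 20, 2374 is a Friday; Dec 28, 2388 is a Wednesday.)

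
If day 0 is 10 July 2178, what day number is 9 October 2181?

1187

Jul 10, 2178 → Jul 10, 2179: 365 days.
Jul 10, 2179 → Jul 10, 2180: 366 days (Feb 29, 2180 is in that span).
Jul 10, 2180 → Jul 10, 2181: 365 days.
Jul 10, 2181 → Aug 10, 2181: 31 days (July has 31).
Aug 10, 2181 → Sep 10, 2181: 31 days (August has 31).
Sep 10, 2181 → Oct 9, 2181: 29 days.
Total: 1187 days.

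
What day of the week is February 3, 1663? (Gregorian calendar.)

Saturday

Doomsday rule: the anchor day for the 1600s is Tuesday. For year 63: 63÷12 = 5 r 3, and 3÷4 = 0, so 5+3+0 = 8.
Tuesday + 8 ≡ Wednesday — that's 1663's doomsday.
In February the doomsday date is Feb 28 (1663 is not a leap year).
Feb 3 is 25 days before Feb 28; 25 mod 7 = 4, so Wednesday − 4 = Saturday.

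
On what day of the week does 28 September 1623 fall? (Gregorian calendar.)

Thursday

Doomsday rule: the anchor day for the 1600s is Tuesday. For year 23: 23÷12 = 1 r 11, and 11÷4 = 2, so 1+11+2 = 14.
Tuesday + 14 ≡ Tuesday — that's 1623's doomsday.
In September the doomsday date is Sep 5.
Sep 28 is 23 days after Sep 5; 23 mod 7 = 2, so Tuesday + 2 = Thursday.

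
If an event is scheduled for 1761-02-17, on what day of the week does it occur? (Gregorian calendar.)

Tuesday

Doomsday rule: the anchor day for the 1700s is Sunday. For year 61: 61÷12 = 5 r 1, and 1÷4 = 0, so 5+1+0 = 6.
Sunday + 6 ≡ Saturday — that's 1761's doomsday.
In February the doomsday date is Feb 28 (1761 is not a leap year).
Feb 17 is 11 days before Feb 28; 11 mod 7 = 4, so Saturday − 4 = Tuesday.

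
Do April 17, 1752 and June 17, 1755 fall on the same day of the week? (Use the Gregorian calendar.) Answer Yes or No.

From Apr 17, 1752 to Jun 17, 1755 is 1156 days.
1156 mod 7 = 1, so they are different weekdays.
(Apr 17, 1752 is a Monday; Jun 17, 1755 is a Tuesday.)

No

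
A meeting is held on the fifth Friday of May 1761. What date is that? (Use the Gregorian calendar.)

May 1, 1761 is a Friday.
The first Friday is therefore May 1 (same day).
The fifth Friday is 1 + 4×7 = May 29.

May 29, 1761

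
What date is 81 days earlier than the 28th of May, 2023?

March 8, 2023

−28 → Apr 30, 2023 (end of Apr, 30 days; 53 left).
−30 → Mar 31, 2023 (end of Mar, 31 days; 23 left).
−23 → Mar 8, 2023.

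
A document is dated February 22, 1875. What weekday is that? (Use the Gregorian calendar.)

Monday

Doomsday rule: the anchor day for the 1800s is Friday. For year 75: 75÷12 = 6 r 3, and 3÷4 = 0, so 6+3+0 = 9.
Friday + 9 ≡ Sunday — that's 1875's doomsday.
In February the doomsday date is Feb 28 (1875 is not a leap year).
Feb 22 is 6 days before Feb 28; 6 mod 7 = 6, so Sunday − 6 = Monday.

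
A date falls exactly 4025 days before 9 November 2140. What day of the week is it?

First find the weekday of Nov 9, 2140. Doomsday rule: the anchor day for the 2100s is Sunday. For year 40: 40÷12 = 3 r 4, and 4÷4 = 1, so 3+4+1 = 8.
Sunday + 8 ≡ Monday — that's 2140's doomsday.
In November the doomsday date is Nov 7.
Nov 9 is 2 days after Nov 7; 2 mod 7 = 2, so Monday + 2 = Wednesday.
4025 mod 7 = 0, so 4025 days before a Wednesday is Wednesday − 0 = Wednesday.

Wednesday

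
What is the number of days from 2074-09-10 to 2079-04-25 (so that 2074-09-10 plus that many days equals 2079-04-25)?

1688

Sep 10, 2074 → Sep 10, 2075: 365 days.
Sep 10, 2075 → Sep 10, 2076: 366 days (Feb 29, 2076 is in that span).
Sep 10, 2076 → Sep 10, 2077: 365 days.
Sep 10, 2077 → Sep 10, 2078: 365 days.
Sep 10, 2078 → Oct 10, 2078: 30 days (September has 30).
Oct 10, 2078 → Nov 10, 2078: 31 days (October has 31).
Nov 10, 2078 → Dec 10, 2078: 30 days (November has 30).
Dec 10, 2078 → Jan 10, 2079: 31 days (December has 31).
Jan 10, 2079 → Feb 10, 2079: 31 days (January has 31).
Feb 10, 2079 → Mar 10, 2079: 28 days (February has 28).
Mar 10, 2079 → Apr 10, 2079: 31 days (March has 31).
Apr 10, 2079 → Apr 25, 2079: 15 days.
Total: 1688 days.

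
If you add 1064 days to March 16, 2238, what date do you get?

February 12, 2241

+365 (one year) → Mar 16, 2239 (699 left).
+366 (one year; includes Feb 29, 2240) → Mar 16, 2240 (333 left).
Mar has 31 days: +16 → Apr 1, 2240 (317 left).
Apr has 30 days: +30 → May 1, 2240 (287 left).
May has 31 days: +31 → Jun 1, 2240 (256 left).
Jun has 30 days: +30 → Jul 1, 2240 (226 left).
Jul has 31 days: +31 → Aug 1, 2240 (195 left).
Aug has 31 days: +31 → Sep 1, 2240 (164 left).
Sep has 30 days: +30 → Oct 1, 2240 (134 left).
Oct has 31 days: +31 → Nov 1, 2240 (103 left).
Nov has 30 days: +30 → Dec 1, 2240 (73 left).
Dec has 31 days: +31 → Jan 1, 2241 (42 left).
Jan has 31 days: +31 → Feb 1, 2241 (11 left).
+11 → Feb 12, 2241.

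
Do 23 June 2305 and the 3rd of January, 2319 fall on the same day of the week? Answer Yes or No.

Yes

From Jun 23, 2305 to Jan 3, 2319 is 4942 days.
4942 mod 7 = 0, so they are the same weekday.
(Jun 23, 2305 is a Friday; Jan 3, 2319 is a Friday.)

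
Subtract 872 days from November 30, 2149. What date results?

July 12, 2147

−365 (one year) → Nov 30, 2148 (507 left).
−366 (one year; includes Feb 29, 2148) → Nov 30, 2147 (141 left).
−30 → Oct 31, 2147 (end of Oct, 31 days; 111 left).
−31 → Sep 30, 2147 (end of Sep, 30 days; 80 left).
−30 → Aug 31, 2147 (end of Aug, 31 days; 50 left).
−31 → Jul 31, 2147 (end of Jul, 31 days; 19 left).
−19 → Jul 12, 2147.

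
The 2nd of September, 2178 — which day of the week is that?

Wednesday

Doomsday rule: the anchor day for the 2100s is Sunday. For year 78: 78÷12 = 6 r 6, and 6÷4 = 1, so 6+6+1 = 13.
Sunday + 13 ≡ Saturday — that's 2178's doomsday.
In September the doomsday date is Sep 5.
Sep 2 is 3 days before Sep 5; 3 mod 7 = 3, so Saturday − 3 = Wednesday.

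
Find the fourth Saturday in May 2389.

May 1, 2389 is a Monday.
The first Saturday is therefore May 6 (5 days later).
The fourth Saturday is 6 + 3×7 = May 27.

May 27, 2389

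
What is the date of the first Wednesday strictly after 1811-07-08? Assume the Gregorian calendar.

Jul 8, 1811 is a Monday.
From Monday to the next Wednesday is 2 days.
Jul 8, 1811 + 2 = Jul 10, 1811.

July 10, 1811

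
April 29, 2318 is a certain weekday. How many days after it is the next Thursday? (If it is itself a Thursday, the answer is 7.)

Apr 29, 2318 is a Monday.
From Monday to the next Thursday is 3 days.

3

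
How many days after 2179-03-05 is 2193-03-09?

5118

Mar 5, 2179 → Mar 5, 2180: 366 days (Feb 29, 2180 is in that span).
Mar 5, 2180 → Mar 5, 2181: 365 days.
Mar 5, 2181 → Mar 5, 2182: 365 days.
Mar 5, 2182 → Mar 5, 2183: 365 days.
Mar 5, 2183 → Mar 5, 2184: 366 days (Feb 29, 2184 is in that span).
Mar 5, 2184 → Mar 5, 2185: 365 days.
Mar 5, 2185 → Mar 5, 2186: 365 days.
Mar 5, 2186 → Mar 5, 2187: 365 days.
Mar 5, 2187 → Mar 5, 2188: 366 days (Feb 29, 2188 is in that span).
Mar 5, 2188 → Mar 5, 2189: 365 days.
Mar 5, 2189 → Mar 5, 2190: 365 days.
Mar 5, 2190 → Mar 5, 2191: 365 days.
Mar 5, 2191 → Mar 5, 2192: 366 days (Feb 29, 2192 is in that span).
Mar 5, 2192 → Apr 5, 2192: 31 days (March has 31).
Apr 5, 2192 → May 5, 2192: 30 days (April has 30).
May 5, 2192 → Jun 5, 2192: 31 days (May has 31).
Jun 5, 2192 → Jul 5, 2192: 30 days (June has 30).
Jul 5, 2192 → Aug 5, 2192: 31 days (July has 31).
Aug 5, 2192 → Sep 5, 2192: 31 days (August has 31).
Sep 5, 2192 → Oct 5, 2192: 30 days (September has 30).
Oct 5, 2192 → Nov 5, 2192: 31 days (October has 31).
Nov 5, 2192 → Dec 5, 2192: 30 days (November has 30).
Dec 5, 2192 → Jan 5, 2193: 31 days (December has 31).
Jan 5, 2193 → Feb 5, 2193: 31 days (January has 31).
Feb 5, 2193 → Mar 5, 2193: 28 days (February has 28).
Mar 5, 2193 → Mar 9, 2193: 4 days.
Total: 5118 days.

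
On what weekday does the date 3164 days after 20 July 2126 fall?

Jul 20, 2126 is a Saturday.
3164 mod 7 = 0, so 3164 days after a Saturday is Saturday + 0 = Saturday.

Saturday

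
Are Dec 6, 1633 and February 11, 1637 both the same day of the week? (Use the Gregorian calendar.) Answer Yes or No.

No

From Dec 6, 1633 to Feb 11, 1637 is 1163 days.
1163 mod 7 = 1, so they are different weekdays.
(Dec 6, 1633 is a Tuesday; Feb 11, 1637 is a Wednesday.)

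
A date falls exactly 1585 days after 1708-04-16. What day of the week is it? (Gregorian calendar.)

Thursday

Apr 16, 1708 is a Monday.
1585 mod 7 = 3, so 1585 days after a Monday is Monday + 3 = Thursday.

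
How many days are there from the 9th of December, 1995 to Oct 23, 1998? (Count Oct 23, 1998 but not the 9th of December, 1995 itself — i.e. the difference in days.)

Dec 9, 1995 → Dec 9, 1996: 366 days (Feb 29, 1996 is in that span).
Dec 9, 1996 → Dec 9, 1997: 365 days.
Dec 9, 1997 → Jan 9, 1998: 31 days (December has 31).
Jan 9, 1998 → Feb 9, 1998: 31 days (January has 31).
Feb 9, 1998 → Mar 9, 1998: 28 days (February has 28).
Mar 9, 1998 → Apr 9, 1998: 31 days (March has 31).
Apr 9, 1998 → May 9, 1998: 30 days (April has 30).
May 9, 1998 → Jun 9, 1998: 31 days (May has 31).
Jun 9, 1998 → Jul 9, 1998: 30 days (June has 30).
Jul 9, 1998 → Aug 9, 1998: 31 days (July has 31).
Aug 9, 1998 → Sep 9, 1998: 31 days (August has 31).
Sep 9, 1998 → Oct 9, 1998: 30 days (September has 30).
Oct 9, 1998 → Oct 23, 1998: 14 days.
Total: 1049 days.

1049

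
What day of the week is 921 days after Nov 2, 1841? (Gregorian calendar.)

First find the weekday of Nov 2, 1841. Doomsday rule: the anchor day for the 1800s is Friday. For year 41: 41÷12 = 3 r 5, and 5÷4 = 1, so 3+5+1 = 9.
Friday + 9 ≡ Sunday — that's 1841's doomsday.
In November the doomsday date is Nov 7.
Nov 2 is 5 days before Nov 7; 5 mod 7 = 5, so Sunday − 5 = Tuesday.
921 mod 7 = 4, so 921 days after a Tuesday is Tuesday + 4 = Saturday.

Saturday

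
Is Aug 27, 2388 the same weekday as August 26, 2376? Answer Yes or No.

No

From Aug 26, 2376 to Aug 27, 2388 is 4384 days.
4384 mod 7 = 2, so they are different weekdays.
(Aug 26, 2376 is a Thursday; Aug 27, 2388 is a Saturday.)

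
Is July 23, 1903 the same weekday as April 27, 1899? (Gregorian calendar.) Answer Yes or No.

From Apr 27, 1899 to Jul 23, 1903 is 1547 days.
1547 mod 7 = 0, so they are the same weekday.
(Apr 27, 1899 is a Thursday; Jul 23, 1903 is a Thursday.)

Yes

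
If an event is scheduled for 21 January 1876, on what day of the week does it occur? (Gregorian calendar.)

Doomsday rule: the anchor day for the 1800s is Friday. For year 76: 76÷12 = 6 r 4, and 4÷4 = 1, so 6+4+1 = 11.
Friday + 11 ≡ Tuesday — that's 1876's doomsday.
In January the doomsday date is Jan 4 (1876 is a leap year (divisible by 4)).
Jan 21 is 17 days after Jan 4; 17 mod 7 = 3, so Tuesday + 3 = Friday.

Friday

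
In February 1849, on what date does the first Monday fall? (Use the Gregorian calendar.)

February 5, 1849

February 1, 1849 is a Thursday.
The first Monday is therefore February 5 (4 days later).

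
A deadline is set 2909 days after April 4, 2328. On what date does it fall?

March 22, 2336

+365 (one year) → Apr 4, 2329 (2544 left).
+365 (one year) → Apr 4, 2330 (2179 left).
+365 (one year) → Apr 4, 2331 (1814 left).
+366 (one year; includes Feb 29, 2332) → Apr 4, 2332 (1448 left).
+365 (one year) → Apr 4, 2333 (1083 left).
+365 (one year) → Apr 4, 2334 (718 left).
+365 (one year) → Apr 4, 2335 (353 left).
Apr has 30 days: +27 → May 1, 2335 (326 left).
May has 31 days: +31 → Jun 1, 2335 (295 left).
Jun has 30 days: +30 → Jul 1, 2335 (265 left).
Jul has 31 days: +31 → Aug 1, 2335 (234 left).
Aug has 31 days: +31 → Sep 1, 2335 (203 left).
Sep has 30 days: +30 → Oct 1, 2335 (173 left).
Oct has 31 days: +31 → Nov 1, 2335 (142 left).
Nov has 30 days: +30 → Dec 1, 2335 (112 left).
Dec has 31 days: +31 → Jan 1, 2336 (81 left).
Jan has 31 days: +31 → Feb 1, 2336 (50 left).
Feb has 29 days: +29 → Mar 1, 2336 (21 left).
+21 → Mar 22, 2336.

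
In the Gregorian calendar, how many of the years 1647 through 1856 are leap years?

51

Multiples of 4 in [1647,1856]: 53.
Of those, multiples of 100: 2 (not leap unless ÷400).
Multiples of 400: 0.
Leap years = 53 − 2 + 0 = 51.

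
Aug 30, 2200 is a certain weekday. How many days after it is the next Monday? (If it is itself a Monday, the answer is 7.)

2

Aug 30, 2200 is a Saturday.
From Saturday to the next Monday is 2 days.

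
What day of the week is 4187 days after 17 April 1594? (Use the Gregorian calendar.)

Monday

First find the weekday of Apr 17, 1594. Doomsday rule: the anchor day for the 1500s is Wednesday. For year 94: 94÷12 = 7 r 10, and 10÷4 = 2, so 7+10+2 = 19.
Wednesday + 19 ≡ Monday — that's 1594's doomsday.
In April the doomsday date is Apr 4.
Apr 17 is 13 days after Apr 4; 13 mod 7 = 6, so Monday + 6 = Sunday.
4187 mod 7 = 1, so 4187 days after a Sunday is Sunday + 1 = Monday.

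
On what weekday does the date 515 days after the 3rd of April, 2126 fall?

Sunday

Apr 3, 2126 is a Wednesday.
515 mod 7 = 4, so 515 days after a Wednesday is Wednesday + 4 = Sunday.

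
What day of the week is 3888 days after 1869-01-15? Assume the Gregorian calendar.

Monday

Jan 15, 1869 is a Friday.
3888 mod 7 = 3, so 3888 days after a Friday is Friday + 3 = Monday.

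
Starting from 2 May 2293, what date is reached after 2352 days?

October 10, 2299

+365 (one year) → May 2, 2294 (1987 left).
+365 (one year) → May 2, 2295 (1622 left).
+366 (one year; includes Feb 29, 2296) → May 2, 2296 (1256 left).
+365 (one year) → May 2, 2297 (891 left).
+365 (one year) → May 2, 2298 (526 left).
+365 (one year) → May 2, 2299 (161 left).
May has 31 days: +30 → Jun 1, 2299 (131 left).
Jun has 30 days: +30 → Jul 1, 2299 (101 left).
Jul has 31 days: +31 → Aug 1, 2299 (70 left).
Aug has 31 days: +31 → Sep 1, 2299 (39 left).
Sep has 30 days: +30 → Oct 1, 2299 (9 left).
+9 → Oct 10, 2299.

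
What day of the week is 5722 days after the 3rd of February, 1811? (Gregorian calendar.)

First find the weekday of Feb 3, 1811. Doomsday rule: the anchor day for the 1800s is Friday. For year 11: 11÷12 = 0 r 11, and 11÷4 = 2, so 0+11+2 = 13.
Friday + 13 ≡ Thursday — that's 1811's doomsday.
In February the doomsday date is Feb 28 (1811 is not a leap year).
Feb 3 is 25 days before Feb 28; 25 mod 7 = 4, so Thursday − 4 = Sunday.
5722 mod 7 = 3, so 5722 days after a Sunday is Sunday + 3 = Wednesday.

Wednesday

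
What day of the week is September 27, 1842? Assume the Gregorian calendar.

Doomsday rule: the anchor day for the 1800s is Friday. For year 42: 42÷12 = 3 r 6, and 6÷4 = 1, so 3+6+1 = 10.
Friday + 10 ≡ Monday — that's 1842's doomsday.
In September the doomsday date is Sep 5.
Sep 27 is 22 days after Sep 5; 22 mod 7 = 1, so Monday + 1 = Tuesday.

Tuesday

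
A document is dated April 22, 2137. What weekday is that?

Monday

Doomsday rule: the anchor day for the 2100s is Sunday. For year 37: 37÷12 = 3 r 1, and 1÷4 = 0, so 3+1+0 = 4.
Sunday + 4 ≡ Thursday — that's 2137's doomsday.
In April the doomsday date is Apr 4.
Apr 22 is 18 days after Apr 4; 18 mod 7 = 4, so Thursday + 4 = Monday.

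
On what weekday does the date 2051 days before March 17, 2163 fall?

Thursday

Mar 17, 2163 is a Thursday.
2051 mod 7 = 0, so 2051 days before a Thursday is Thursday − 0 = Thursday.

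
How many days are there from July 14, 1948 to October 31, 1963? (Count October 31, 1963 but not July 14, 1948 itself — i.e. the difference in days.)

5587

Jul 14, 1948 → Jul 14, 1949: 365 days.
Jul 14, 1949 → Jul 14, 1950: 365 days.
Jul 14, 1950 → Jul 14, 1951: 365 days.
Jul 14, 1951 → Jul 14, 1952: 366 days (Feb 29, 1952 is in that span).
Jul 14, 1952 → Jul 14, 1953: 365 days.
Jul 14, 1953 → Jul 14, 1954: 365 days.
Jul 14, 1954 → Jul 14, 1955: 365 days.
Jul 14, 1955 → Jul 14, 1956: 366 days (Feb 29, 1956 is in that span).
Jul 14, 1956 → Jul 14, 1957: 365 days.
Jul 14, 1957 → Jul 14, 1958: 365 days.
Jul 14, 1958 → Jul 14, 1959: 365 days.
Jul 14, 1959 → Jul 14, 1960: 366 days (Feb 29, 1960 is in that span).
Jul 14, 1960 → Jul 14, 1961: 365 days.
Jul 14, 1961 → Jul 14, 1962: 365 days.
Jul 14, 1962 → Jul 14, 1963: 365 days.
Jul 14, 1963 → Aug 14, 1963: 31 days (July has 31).
Aug 14, 1963 → Sep 14, 1963: 31 days (August has 31).
Sep 14, 1963 → Oct 14, 1963: 30 days (September has 30).
Oct 14, 1963 → Oct 31, 1963: 17 days.
Total: 5587 days.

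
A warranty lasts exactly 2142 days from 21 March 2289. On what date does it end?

+365 (one year) → Mar 21, 2290 (1777 left).
+365 (one year) → Mar 21, 2291 (1412 left).
+366 (one year; includes Feb 29, 2292) → Mar 21, 2292 (1046 left).
+365 (one year) → Mar 21, 2293 (681 left).
+365 (one year) → Mar 21, 2294 (316 left).
Mar has 31 days: +11 → Apr 1, 2294 (305 left).
Apr has 30 days: +30 → May 1, 2294 (275 left).
May has 31 days: +31 → Jun 1, 2294 (244 left).
Jun has 30 days: +30 → Jul 1, 2294 (214 left).
Jul has 31 days: +31 → Aug 1, 2294 (183 left).
Aug has 31 days: +31 → Sep 1, 2294 (152 left).
Sep has 30 days: +30 → Oct 1, 2294 (122 left).
Oct has 31 days: +31 → Nov 1, 2294 (91 left).
Nov has 30 days: +30 → Dec 1, 2294 (61 left).
Dec has 31 days: +31 → Jan 1, 2295 (30 left).
+30 → Jan 31, 2295.

January 31, 2295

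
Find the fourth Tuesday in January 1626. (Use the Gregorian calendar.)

January 1, 1626 is a Thursday.
The first Tuesday is therefore January 6 (5 days later).
The fourth Tuesday is 6 + 3×7 = January 27.

January 27, 1626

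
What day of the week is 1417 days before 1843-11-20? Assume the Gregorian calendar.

Nov 20, 1843 is a Monday.
1417 mod 7 = 3, so 1417 days before a Monday is Monday − 3 = Friday.

Friday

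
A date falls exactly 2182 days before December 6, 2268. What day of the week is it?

First find the weekday of Dec 6, 2268. Doomsday rule: the anchor day for the 2200s is Friday. For year 68: 68÷12 = 5 r 8, and 8÷4 = 2, so 5+8+2 = 15.
Friday + 15 ≡ Saturday — that's 2268's doomsday.
In December the doomsday date is Dec 12.
Dec 6 is 6 days before Dec 12; 6 mod 7 = 6, so Saturday − 6 = Sunday.
2182 mod 7 = 5, so 2182 days before a Sunday is Sunday − 5 = Tuesday.

Tuesday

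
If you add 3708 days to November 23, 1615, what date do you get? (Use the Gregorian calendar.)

January 17, 1626

+366 (one year; includes Feb 29, 1616) → Nov 23, 1616 (3342 left).
+365 (one year) → Nov 23, 1617 (2977 left).
+365 (one year) → Nov 23, 1618 (2612 left).
+365 (one year) → Nov 23, 1619 (2247 left).
+366 (one year; includes Feb 29, 1620) → Nov 23, 1620 (1881 left).
+365 (one year) → Nov 23, 1621 (1516 left).
+365 (one year) → Nov 23, 1622 (1151 left).
+365 (one year) → Nov 23, 1623 (786 left).
+366 (one year; includes Feb 29, 1624) → Nov 23, 1624 (420 left).
+365 (one year) → Nov 23, 1625 (55 left).
Nov has 30 days: +8 → Dec 1, 1625 (47 left).
Dec has 31 days: +31 → Jan 1, 1626 (16 left).
+16 → Jan 17, 1626.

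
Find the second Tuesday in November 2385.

November 1, 2385 is a Friday.
The first Tuesday is therefore November 5 (4 days later).
The second Tuesday is 5 + 1×7 = November 12.

November 12, 2385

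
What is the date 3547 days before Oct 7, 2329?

−365 (one year) → Oct 7, 2328 (3182 left).
−366 (one year; includes Feb 29, 2328) → Oct 7, 2327 (2816 left).
−365 (one year) → Oct 7, 2326 (2451 left).
−365 (one year) → Oct 7, 2325 (2086 left).
−365 (one year) → Oct 7, 2324 (1721 left).
−366 (one year; includes Feb 29, 2324) → Oct 7, 2323 (1355 left).
−365 (one year) → Oct 7, 2322 (990 left).
−365 (one year) → Oct 7, 2321 (625 left).
−365 (one year) → Oct 7, 2320 (260 left).
−7 → Sep 30, 2320 (end of Sep, 30 days; 253 left).
−30 → Aug 31, 2320 (end of Aug, 31 days; 223 left).
−31 → Jul 31, 2320 (end of Jul, 31 days; 192 left).
−31 → Jun 30, 2320 (end of Jun, 30 days; 161 left).
−30 → May 31, 2320 (end of May, 31 days; 131 left).
−31 → Apr 30, 2320 (end of Apr, 30 days; 100 left).
−30 → Mar 31, 2320 (end of Mar, 31 days; 70 left).
−31 → Feb 29, 2320 (end of Feb, 29 days; 39 left).
−29 → Jan 31, 2320 (end of Jan, 31 days; 10 left).
−10 → Jan 21, 2320.

January 21, 2320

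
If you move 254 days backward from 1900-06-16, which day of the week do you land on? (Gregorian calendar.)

Jun 16, 1900 is a Saturday.
254 mod 7 = 2, so 254 days before a Saturday is Saturday − 2 = Thursday.

Thursday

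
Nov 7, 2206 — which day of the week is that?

Friday

Doomsday rule: the anchor day for the 2200s is Friday. For year 06: 6÷12 = 0 r 6, and 6÷4 = 1, so 0+6+1 = 7.
Friday + 7 ≡ Friday — that's 2206's doomsday.
In November the doomsday date is Nov 7.
Nov 7 is the doomsday itself: Friday.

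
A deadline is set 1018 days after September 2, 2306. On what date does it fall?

June 16, 2309

+365 (one year) → Sep 2, 2307 (653 left).
+366 (one year; includes Feb 29, 2308) → Sep 2, 2308 (287 left).
Sep has 30 days: +29 → Oct 1, 2308 (258 left).
Oct has 31 days: +31 → Nov 1, 2308 (227 left).
Nov has 30 days: +30 → Dec 1, 2308 (197 left).
Dec has 31 days: +31 → Jan 1, 2309 (166 left).
Jan has 31 days: +31 → Feb 1, 2309 (135 left).
Feb has 28 days: +28 → Mar 1, 2309 (107 left).
Mar has 31 days: +31 → Apr 1, 2309 (76 left).
Apr has 30 days: +30 → May 1, 2309 (46 left).
May has 31 days: +31 → Jun 1, 2309 (15 left).
+15 → Jun 16, 2309.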